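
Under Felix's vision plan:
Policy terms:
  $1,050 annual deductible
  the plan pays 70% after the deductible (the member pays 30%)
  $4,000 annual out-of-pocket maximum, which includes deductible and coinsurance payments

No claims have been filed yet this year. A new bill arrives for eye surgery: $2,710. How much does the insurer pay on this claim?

Deductible not yet touched, so the first $1,050 of the bill goes to the deductible.
The remaining $1,660 (= $2,710 − $1,050) moves to coinsurance.
Member's 30% share of $1,660 is $498.
Member responsibility before any cap: $1,050 + $498 = $1,548.
Total out-of-pocket so far would be $0 + $1,548 = $1,548, below the $4,000 cap — no reduction.
The insurer covers the remainder: $2,710 − $1,548 = $1,162.

$1,162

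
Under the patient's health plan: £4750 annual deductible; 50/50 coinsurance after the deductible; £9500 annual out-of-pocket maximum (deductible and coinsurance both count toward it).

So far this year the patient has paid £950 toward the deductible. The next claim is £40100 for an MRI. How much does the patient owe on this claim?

£8550

Deductible still to meet: £4750 − £950 = £3800.
That leaves £40100 − £3800 = £36300 for coinsurance.
50% of £36300 = £18150 falls to the patient.
So the patient owes £3800 + £18150 = £21950 before any cap.
That would bring total out-of-pocket to £22900, past the £9500 cap. The patient is capped at £9500 − £950 = £8550 on this claim.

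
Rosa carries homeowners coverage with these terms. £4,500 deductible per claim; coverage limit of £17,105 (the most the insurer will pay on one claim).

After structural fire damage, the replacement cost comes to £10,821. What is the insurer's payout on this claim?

Subtract the deductible: £10,821 − £4,500 = £6,321.
£6,321 is within the £17,105 limit, so the insurer pays £6,321.

£6,321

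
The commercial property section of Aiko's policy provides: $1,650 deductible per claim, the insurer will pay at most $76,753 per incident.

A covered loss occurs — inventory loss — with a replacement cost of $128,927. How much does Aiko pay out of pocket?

$52,174

Less the $1,650 deductible: $128,927 − $1,650 = $127,277.
$127,277 exceeds the $76,753 limit, so the insurer pays the limit: $76,753.
The business bears the rest of the original loss: $128,927 − $76,753 = $52,174.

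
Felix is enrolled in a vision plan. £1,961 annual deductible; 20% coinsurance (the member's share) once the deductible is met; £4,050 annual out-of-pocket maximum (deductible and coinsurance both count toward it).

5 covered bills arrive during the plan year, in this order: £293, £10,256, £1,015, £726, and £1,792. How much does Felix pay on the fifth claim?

Claim 1 — £293: all of it applies to the deductible. Member owes £293 (running OOP £293).
Claim 2 — £10,256: £1,668 to deductible, leaving £8,588; member's 20% is £1,717.60. Cost to member: £3,385.60. OOP to date £3,678.60.
Claim 3 — £1,015: 20% coinsurance on £1,015 = £203. Member pays £203; OOP now £3,881.60.
Claim 4 — £726: deductible met; 20% of £726 = £145.20. Member pays £145.20; OOP now £4,026.80.
Claim 5 — £1,792: 20% coinsurance on £1,792 = £358.40. That would push OOP to £4,385.20, over the £4,050 cap, so member pays £4,050 − £4,026.80 = £23.20.

£23.20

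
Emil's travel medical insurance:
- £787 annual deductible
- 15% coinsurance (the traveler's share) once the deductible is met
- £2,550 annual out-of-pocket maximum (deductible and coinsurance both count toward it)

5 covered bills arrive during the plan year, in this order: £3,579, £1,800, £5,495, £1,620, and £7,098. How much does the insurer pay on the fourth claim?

£1,377

Claim 1 (£3,579): £787 finishes the deductible; £2,792 goes to coinsurance; coinsurance £2,792 × 15% = £418.80. Traveler owes £1,205.80 (running OOP £1,205.80). Insurer: £3,579 − £1,205.80 = £2,373.20.
Claim 2 (£1,800): 15% coinsurance on £1,800 = £270. Cost to traveler: £270. OOP to date £1,475.80. Insurer: £1,800 − £270 = £1,530.
Claim 3 (£5,495): deductible already satisfied, so traveler's share is 15% × £5,495 = £824.25. Traveler owes £824.25 (running OOP £2,300.05). Insurer: £5,495 − £824.25 = £4,670.75.
Claim 4 (£1,620): deductible already satisfied, so traveler's share is 15% × £1,620 = £243. Traveler pays £243; OOP now £2,543.05. Plan pays £1,620 − £243 = £1,377.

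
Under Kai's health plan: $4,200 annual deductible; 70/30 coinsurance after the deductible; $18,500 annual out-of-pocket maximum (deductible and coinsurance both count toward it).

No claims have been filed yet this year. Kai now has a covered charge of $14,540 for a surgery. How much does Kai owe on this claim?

$7,302

Nothing has been paid toward the $4,200 deductible, so the first $4,200 of this charge is applied there.
The remaining $10,340 (= $14,540 − $4,200) moves to coinsurance.
Coinsurance: $10,340 × 30% = $3,102.
That puts the patient's cost at $4,200 + $3,102 = $7,302 before any cap.
Total out-of-pocket so far would be $0 + $7,302 = $7,302, below the $18,500 cap — no reduction.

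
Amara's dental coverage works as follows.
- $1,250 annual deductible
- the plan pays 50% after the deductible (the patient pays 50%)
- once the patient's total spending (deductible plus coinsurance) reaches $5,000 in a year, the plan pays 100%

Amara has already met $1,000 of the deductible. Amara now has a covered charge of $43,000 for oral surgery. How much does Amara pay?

$4,000

$1,000 of the $1,250 deductible is already met, leaving $250.
After the $250 deductible portion, $43,000 − $250 = $42,750 is subject to coinsurance.
Coinsurance: $42,750 × 50% = $21,375.
Patient responsibility before any cap: $250 + $21,375 = $21,625.
That would bring total out-of-pocket to $22,625, past the $5,000 cap. The patient is capped at $5,000 − $1,000 = $4,000 on this claim.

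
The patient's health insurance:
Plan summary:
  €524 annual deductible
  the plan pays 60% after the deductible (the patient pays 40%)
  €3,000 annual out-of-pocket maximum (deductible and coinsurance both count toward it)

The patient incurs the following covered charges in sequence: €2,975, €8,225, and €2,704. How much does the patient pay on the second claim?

Bill 1, €2,975: €524 finishes the deductible; €2,451 goes to coinsurance; 40% of €2,451 = €980.40. Patient pays €1,504.40; OOP now €1,504.40.
Bill 2, €8,225: 40% coinsurance on €8,225 = €3,290. Adding that to €1,504.40 gives €4,794.40, past the €3,000 cap; patient pays only €3,000 − €1,504.40 = €1,495.60.

€1,495.60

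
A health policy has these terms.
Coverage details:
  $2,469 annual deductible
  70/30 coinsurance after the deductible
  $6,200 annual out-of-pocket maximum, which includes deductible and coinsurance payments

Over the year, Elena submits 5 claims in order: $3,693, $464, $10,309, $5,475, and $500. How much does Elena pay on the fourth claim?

$131.90

Claim 1 ($3,693): $2,469 to deductible, leaving $1,224; 30% of $1,224 = $367.20. Cost to patient: $2,836.20. OOP to date $2,836.20.
Claim 2 ($464): deductible already satisfied, so patient's share is 30% × $464 = $139.20. Cost to patient: $139.20. OOP to date $2,975.40.
Claim 3 ($10,309): deductible met; 30% of $10,309 = $3,092.70. Cost to patient: $3,092.70. OOP to date $6,068.10.
Claim 4 ($5,475): deductible met; 30% of $5,475 = $1,642.50. That would push OOP to $7,710.60, over the $6,200 cap, so patient pays $6,200 − $6,068.10 = $131.90.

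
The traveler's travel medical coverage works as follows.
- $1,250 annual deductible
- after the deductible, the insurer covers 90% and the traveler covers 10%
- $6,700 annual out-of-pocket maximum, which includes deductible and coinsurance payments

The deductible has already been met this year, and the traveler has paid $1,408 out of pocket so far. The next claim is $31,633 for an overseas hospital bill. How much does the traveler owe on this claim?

The deductible is already satisfied, so the full bill goes to coinsurance.
10% of $31,633 = $3,163.30 falls to the traveler.
Total out-of-pocket so far would be $1,408 + $3,163.30 = $4,571.30, below the $6,700 cap — no reduction.

$3,163.30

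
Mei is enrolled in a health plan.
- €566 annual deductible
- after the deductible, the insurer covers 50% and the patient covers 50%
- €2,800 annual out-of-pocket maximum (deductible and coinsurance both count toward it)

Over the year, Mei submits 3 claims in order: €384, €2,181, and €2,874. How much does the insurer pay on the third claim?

Claim 1 (€384): fully absorbed by the deductible. Patient pays €384; OOP now €384. Insurer: €384 − €384 = €0.
Claim 2 (€2,181): €182 to deductible, leaving €1,999; patient's 50% is €999.50. Patient pays €1,181.50; OOP now €1,565.50. Plan pays €2,181 − €1,181.50 = €999.50.
Claim 3 (€2,874): 50% coinsurance on €2,874 = €1,437. Adding that to €1,565.50 gives €3,002.50, past the €2,800 cap; patient pays only €2,800 − €1,565.50 = €1,234.50. Plan pays €2,874 − €1,234.50 = €1,639.50.

€1,639.50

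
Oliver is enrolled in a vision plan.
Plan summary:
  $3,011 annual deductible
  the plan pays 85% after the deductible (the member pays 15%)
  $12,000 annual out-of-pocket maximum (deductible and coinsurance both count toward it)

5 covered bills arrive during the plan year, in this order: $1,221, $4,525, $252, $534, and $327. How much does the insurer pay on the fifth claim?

$277.95

Claim 1 — $1,221: fully absorbed by the deductible. Member pays $1,221; OOP now $1,221. Insurer: $1,221 − $1,221 = $0.
Claim 2 — $4,525: $1,790 to deductible, leaving $2,735; 15% of $2,735 = $410.25. Cost to member: $2,200.25. OOP to date $3,421.25. Plan pays $4,525 − $2,200.25 = $2,324.75.
Claim 3 — $252: deductible already satisfied, so member's share is 15% × $252 = $37.80. Member owes $37.80 (running OOP $3,459.05). Insurer: $252 − $37.80 = $214.20.
Claim 4 — $534: 15% coinsurance on $534 = $80.10. Member pays $80.10; OOP now $3,539.15. Insurer: $534 − $80.10 = $453.90.
Claim 5 — $327: deductible met; 15% of $327 = $49.05. Member owes $49.05 (running OOP $3,588.20). Plan pays $327 − $49.05 = $277.95.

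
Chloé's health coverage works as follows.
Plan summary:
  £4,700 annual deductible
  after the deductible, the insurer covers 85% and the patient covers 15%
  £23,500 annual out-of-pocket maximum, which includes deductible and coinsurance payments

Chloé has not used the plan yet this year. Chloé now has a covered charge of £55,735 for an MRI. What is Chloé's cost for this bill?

£12,355.25

Nothing has been paid toward the £4,700 deductible, so the first £4,700 of this charge is applied there.
After the £4,700 deductible portion, £55,735 − £4,700 = £51,035 is subject to coinsurance.
Patient's 15% share of £51,035 is £7,655.25.
That puts the patient's cost at £4,700 + £7,655.25 = £12,355.25 before any cap.
Cumulative spending £0 + £12,355.25 = £12,355.25 stays under the £23,500 maximum.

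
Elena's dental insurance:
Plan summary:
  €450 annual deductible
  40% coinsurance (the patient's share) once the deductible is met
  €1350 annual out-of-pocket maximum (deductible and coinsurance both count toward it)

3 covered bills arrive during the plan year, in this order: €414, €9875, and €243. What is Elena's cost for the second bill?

Claim 1 (€414): entire amount goes to the deductible. Patient owes €414 (running OOP €414).
Claim 2 (€9875): deductible takes €36, €9839 remains; 40% of €9839 = €3935.60. Claim cost before the cap: €36 + €3935.60 = €3971.60. Adding that to €414 gives €4385.60, past the €1350 cap; patient pays only €1350 − €414 = €936.

€936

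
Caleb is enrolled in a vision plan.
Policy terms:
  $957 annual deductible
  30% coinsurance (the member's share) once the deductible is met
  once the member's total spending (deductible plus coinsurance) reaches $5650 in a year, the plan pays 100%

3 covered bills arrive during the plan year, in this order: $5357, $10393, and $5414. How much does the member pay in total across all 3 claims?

$5650

Claim 1 — $5357: $957 to deductible, leaving $4400; coinsurance $4400 × 30% = $1320. Member owes $2277 (running OOP $2277).
Claim 2 — $10393: deductible met; 30% of $10393 = $3117.90. Member owes $3117.90 (running OOP $5394.90).
Claim 3 — $5414: 30% coinsurance on $5414 = $1624.20. Adding that to $5394.90 gives $7019.10, past the $5650 cap; member pays only $5650 − $5394.90 = $255.10.
Total paid by the member: $2277 + $3117.90 + $255.10 = $5650.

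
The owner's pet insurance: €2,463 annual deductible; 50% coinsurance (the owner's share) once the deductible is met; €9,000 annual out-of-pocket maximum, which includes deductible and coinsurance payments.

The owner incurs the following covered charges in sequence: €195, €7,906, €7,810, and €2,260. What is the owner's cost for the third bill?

#1 (€195): fully absorbed by the deductible. Owner owes €195 (running OOP €195).
#2 (€7,906): €2,268 to deductible, leaving €5,638; coinsurance €5,638 × 50% = €2,819. Cost to owner: €5,087. OOP to date €5,282.
#3 (€7,810): deductible met; 50% of €7,810 = €3,905. Adding that to €5,282 gives €9,187, past the €9,000 cap; owner pays only €9,000 − €5,282 = €3,718.

€3,718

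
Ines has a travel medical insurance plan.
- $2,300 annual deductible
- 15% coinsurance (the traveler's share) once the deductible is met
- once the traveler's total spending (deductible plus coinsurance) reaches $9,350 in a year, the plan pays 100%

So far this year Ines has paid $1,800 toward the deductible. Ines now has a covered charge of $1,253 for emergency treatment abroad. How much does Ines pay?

$612.95

$1,800 of the $2,300 deductible is already met, leaving $500.
That leaves $1,253 − $500 = $753 for coinsurance.
Traveler's 15% share of $753 is $112.95.
That puts the traveler's cost at $500 + $112.95 = $612.95 before any cap.
Year-to-date out-of-pocket becomes $1,800 + $612.95 = $2,412.95, still under the $9,350 maximum, so no cap applies.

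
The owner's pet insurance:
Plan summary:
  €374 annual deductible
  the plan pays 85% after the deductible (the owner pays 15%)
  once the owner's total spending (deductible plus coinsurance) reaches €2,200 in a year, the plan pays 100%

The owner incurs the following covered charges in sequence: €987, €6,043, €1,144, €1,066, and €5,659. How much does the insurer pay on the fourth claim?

€906.10

#1 (€987): €374 to deductible, leaving €613; owner's 15% is €91.95. Owner pays €465.95; OOP now €465.95. Plan pays €987 − €465.95 = €521.05.
#2 (€6,043): deductible met; 15% of €6,043 = €906.45. Owner owes €906.45 (running OOP €1,372.40). Plan pays €6,043 − €906.45 = €5,136.55.
#3 (€1,144): 15% coinsurance on €1,144 = €171.60. Owner pays €171.60; OOP now €1,544. Insurer: €1,144 − €171.60 = €972.40.
#4 (€1,066): 15% coinsurance on €1,066 = €159.90. Owner pays €159.90; OOP now €1,703.90. Insurer: €1,066 − €159.90 = €906.10.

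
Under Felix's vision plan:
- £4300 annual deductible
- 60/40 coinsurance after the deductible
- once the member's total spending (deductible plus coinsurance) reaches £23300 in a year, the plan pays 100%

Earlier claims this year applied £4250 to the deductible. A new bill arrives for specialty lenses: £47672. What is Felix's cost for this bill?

£19050

Deductible still to meet: £4300 − £4250 = £50.
After the £50 deductible portion, £47672 − £50 = £47622 is subject to coinsurance.
Coinsurance: £47622 × 40% = £19048.80.
So the member owes £50 + £19048.80 = £19098.80 before any cap.
That would bring total out-of-pocket to £23348.80, past the £23300 cap. The member is capped at £23300 − £4250 = £19050 on this claim.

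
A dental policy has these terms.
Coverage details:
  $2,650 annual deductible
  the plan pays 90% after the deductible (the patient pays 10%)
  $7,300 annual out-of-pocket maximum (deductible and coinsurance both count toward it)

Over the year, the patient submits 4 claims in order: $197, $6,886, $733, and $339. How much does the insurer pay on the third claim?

$659.70

Bill 1, $197: entire amount goes to the deductible. Patient pays $197; OOP now $197. Insurer: $197 − $197 = $0.
Bill 2, $6,886: $2,453 to deductible, leaving $4,433; coinsurance $4,433 × 10% = $443.30. Cost to patient: $2,896.30. OOP to date $3,093.30. Insurer: $6,886 − $2,896.30 = $3,989.70.
Bill 3, $733: 10% coinsurance on $733 = $73.30. Patient owes $73.30 (running OOP $3,166.60). Insurer: $733 − $73.30 = $659.70.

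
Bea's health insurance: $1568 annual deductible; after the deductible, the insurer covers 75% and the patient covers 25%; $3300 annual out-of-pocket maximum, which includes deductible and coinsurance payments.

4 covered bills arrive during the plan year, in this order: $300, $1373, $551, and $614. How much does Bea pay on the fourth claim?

#1 ($300): all of it applies to the deductible. Cost to patient: $300. OOP to date $300.
#2 ($1373): $1268 finishes the deductible; $105 goes to coinsurance; coinsurance $105 × 25% = $26.25. Cost to patient: $1294.25. OOP to date $1594.25.
#3 ($551): deductible already satisfied, so patient's share is 25% × $551 = $137.75. Patient owes $137.75 (running OOP $1732).
#4 ($614): deductible already satisfied, so patient's share is 25% × $614 = $153.50. Patient owes $153.50 (running OOP $1885.50).

$153.50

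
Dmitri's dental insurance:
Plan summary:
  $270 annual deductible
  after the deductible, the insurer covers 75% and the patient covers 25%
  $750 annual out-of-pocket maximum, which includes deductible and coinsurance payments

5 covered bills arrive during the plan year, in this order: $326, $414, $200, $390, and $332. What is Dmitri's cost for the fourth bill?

Bill 1, $326: deductible takes $270, $56 remains; patient's 25% is $14. Cost to patient: $284. OOP to date $284.
Bill 2, $414: deductible already satisfied, so patient's share is 25% × $414 = $103.50. Patient pays $103.50; OOP now $387.50.
Bill 3, $200: 25% coinsurance on $200 = $50. Patient pays $50; OOP now $437.50.
Bill 4, $390: 25% coinsurance on $390 = $97.50. Patient pays $97.50; OOP now $535.

$97.50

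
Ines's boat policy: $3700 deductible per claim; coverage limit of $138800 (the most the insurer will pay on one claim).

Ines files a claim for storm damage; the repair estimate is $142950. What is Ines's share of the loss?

Less the $3700 deductible: $142950 − $3700 = $139250.
Since $139250 > $138800, the payout is capped at $138800.
Owner's share is the uncovered remainder: $142950 − $138800 = $4150.

$4150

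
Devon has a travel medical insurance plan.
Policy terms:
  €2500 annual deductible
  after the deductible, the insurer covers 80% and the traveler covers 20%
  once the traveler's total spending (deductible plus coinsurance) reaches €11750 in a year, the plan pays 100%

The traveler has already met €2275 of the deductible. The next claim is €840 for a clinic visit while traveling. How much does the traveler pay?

€348

€2275 of the €2500 deductible is already met, leaving €225.
The remaining €615 (= €840 − €225) moves to coinsurance.
20% of €615 = €123 falls to the traveler.
So the traveler owes €225 + €123 = €348 before any cap.
Cumulative spending €2275 + €348 = €2623 stays under the €11750 maximum.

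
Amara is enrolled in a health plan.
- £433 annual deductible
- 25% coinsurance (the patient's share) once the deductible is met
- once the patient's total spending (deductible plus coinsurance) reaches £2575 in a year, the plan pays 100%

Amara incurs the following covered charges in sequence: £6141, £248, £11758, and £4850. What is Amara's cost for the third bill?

#1 (£6141): £433 finishes the deductible; £5708 goes to coinsurance; coinsurance £5708 × 25% = £1427. Cost to patient: £1860. OOP to date £1860.
#2 (£248): deductible met; 25% of £248 = £62. Patient pays £62; OOP now £1922.
#3 (£11758): 25% coinsurance on £11758 = £2939.50. That would push OOP to £4861.50, over the £2575 cap, so patient pays £2575 − £1922 = £653.

£653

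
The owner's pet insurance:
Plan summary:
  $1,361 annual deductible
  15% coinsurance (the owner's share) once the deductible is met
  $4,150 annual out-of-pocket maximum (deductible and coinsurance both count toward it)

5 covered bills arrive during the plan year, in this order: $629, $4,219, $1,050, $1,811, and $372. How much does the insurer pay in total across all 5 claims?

Claim 1 ($629): all of it applies to the deductible. Owner pays $629; OOP now $629. Insurer: $629 − $629 = $0.
Claim 2 ($4,219): $732 to deductible, leaving $3,487; coinsurance $3,487 × 15% = $523.05. Cost to owner: $1,255.05. OOP to date $1,884.05. Insurer: $4,219 − $1,255.05 = $2,963.95.
Claim 3 ($1,050): deductible already satisfied, so owner's share is 15% × $1,050 = $157.50. Cost to owner: $157.50. OOP to date $2,041.55. Plan pays $1,050 − $157.50 = $892.50.
Claim 4 ($1,811): 15% coinsurance on $1,811 = $271.65. Cost to owner: $271.65. OOP to date $2,313.20. Plan pays $1,811 − $271.65 = $1,539.35.
Claim 5 ($372): 15% coinsurance on $372 = $55.80. Cost to owner: $55.80. OOP to date $2,369. Plan pays $372 − $55.80 = $316.20.
Insurer total: $0 + $2,963.95 + $892.50 + $1,539.35 + $316.20 = $5,712.

$5,712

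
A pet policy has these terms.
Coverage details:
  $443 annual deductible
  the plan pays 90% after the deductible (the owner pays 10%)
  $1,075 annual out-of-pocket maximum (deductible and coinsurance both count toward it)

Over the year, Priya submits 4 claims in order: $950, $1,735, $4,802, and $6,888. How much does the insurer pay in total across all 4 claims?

$13,300

Claim 1 — $950: $443 finishes the deductible; $507 goes to coinsurance; 10% of $507 = $50.70. Cost to owner: $493.70. OOP to date $493.70. Plan pays $950 − $493.70 = $456.30.
Claim 2 — $1,735: deductible met; 10% of $1,735 = $173.50. Owner pays $173.50; OOP now $667.20. Plan pays $1,735 − $173.50 = $1,561.50.
Claim 3 — $4,802: deductible already satisfied, so owner's share is 10% × $4,802 = $480.20. That would push OOP to $1,147.40, over the $1,075 cap, so owner pays $1,075 − $667.20 = $407.80. Insurer: $4,802 − $407.80 = $4,394.20.
Claim 4 — $6,888: deductible already satisfied, so owner's share is 10% × $6,888 = $688.80. OOP would hit $1,763.80 > $1,075, so the cap limits the owner to $1,075 − $1,075 = $0. Plan pays $6,888 − $0 = $6,888.
Insurer total = bills − owner's total = $14,375 − $1,075 = $13,300.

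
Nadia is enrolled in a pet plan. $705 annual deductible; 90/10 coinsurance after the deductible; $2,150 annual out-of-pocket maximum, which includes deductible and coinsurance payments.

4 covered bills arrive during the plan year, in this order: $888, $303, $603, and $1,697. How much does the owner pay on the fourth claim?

$169.70

Bill 1, $888: $705 finishes the deductible; $183 goes to coinsurance; coinsurance $183 × 10% = $18.30. Owner owes $723.30 (running OOP $723.30).
Bill 2, $303: deductible already satisfied, so owner's share is 10% × $303 = $30.30. Cost to owner: $30.30. OOP to date $753.60.
Bill 3, $603: deductible already satisfied, so owner's share is 10% × $603 = $60.30. Cost to owner: $60.30. OOP to date $813.90.
Bill 4, $1,697: deductible already satisfied, so owner's share is 10% × $1,697 = $169.70. Owner pays $169.70; OOP now $983.60.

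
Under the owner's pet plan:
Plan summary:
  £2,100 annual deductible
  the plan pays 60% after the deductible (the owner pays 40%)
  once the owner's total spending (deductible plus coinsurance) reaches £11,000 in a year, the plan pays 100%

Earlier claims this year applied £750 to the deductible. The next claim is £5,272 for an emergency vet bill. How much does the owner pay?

Deductible still to meet: £2,100 − £750 = £1,350.
The remaining £3,922 (= £5,272 − £1,350) moves to coinsurance.
Coinsurance: £3,922 × 40% = £1,568.80.
That puts the owner's cost at £1,350 + £1,568.80 = £2,918.80 before any cap.
Cumulative spending £750 + £2,918.80 = £3,668.80 stays under the £11,000 maximum.

£2,918.80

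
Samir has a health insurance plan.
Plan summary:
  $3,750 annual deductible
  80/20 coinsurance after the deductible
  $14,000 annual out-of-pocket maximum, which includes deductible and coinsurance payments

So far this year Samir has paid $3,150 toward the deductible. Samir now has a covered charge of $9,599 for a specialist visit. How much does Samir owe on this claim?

Deductible still to meet: $3,750 − $3,150 = $600.
That leaves $9,599 − $600 = $8,999 for coinsurance.
Coinsurance: $8,999 × 20% = $1,799.80.
That puts the patient's cost at $600 + $1,799.80 = $2,399.80 before any cap.
Total out-of-pocket so far would be $3,150 + $2,399.80 = $5,549.80, below the $14,000 cap — no reduction.

$2,399.80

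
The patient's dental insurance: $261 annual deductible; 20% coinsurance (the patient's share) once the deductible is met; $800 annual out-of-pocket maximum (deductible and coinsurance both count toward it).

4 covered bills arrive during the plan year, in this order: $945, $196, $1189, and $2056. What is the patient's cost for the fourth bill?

Bill 1, $945: $261 finishes the deductible; $684 goes to coinsurance; coinsurance $684 × 20% = $136.80. Cost to patient: $397.80. OOP to date $397.80.
Bill 2, $196: 20% coinsurance on $196 = $39.20. Cost to patient: $39.20. OOP to date $437.
Bill 3, $1189: 20% coinsurance on $1189 = $237.80. Patient pays $237.80; OOP now $674.80.
Bill 4, $2056: 20% coinsurance on $2056 = $411.20. OOP would hit $1086 > $800, so the cap limits the patient to $800 − $674.80 = $125.20.

$125.20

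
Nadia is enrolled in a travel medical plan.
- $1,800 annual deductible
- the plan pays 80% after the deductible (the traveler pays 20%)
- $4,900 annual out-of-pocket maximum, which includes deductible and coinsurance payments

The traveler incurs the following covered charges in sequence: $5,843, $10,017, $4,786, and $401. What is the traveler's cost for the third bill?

Bill 1, $5,843: deductible takes $1,800, $4,043 remains; 20% of $4,043 = $808.60. Traveler owes $2,608.60 (running OOP $2,608.60).
Bill 2, $10,017: 20% coinsurance on $10,017 = $2,003.40. Cost to traveler: $2,003.40. OOP to date $4,612.
Bill 3, $4,786: 20% coinsurance on $4,786 = $957.20. OOP would hit $5,569.20 > $4,900, so the cap limits the traveler to $4,900 − $4,612 = $288.

$288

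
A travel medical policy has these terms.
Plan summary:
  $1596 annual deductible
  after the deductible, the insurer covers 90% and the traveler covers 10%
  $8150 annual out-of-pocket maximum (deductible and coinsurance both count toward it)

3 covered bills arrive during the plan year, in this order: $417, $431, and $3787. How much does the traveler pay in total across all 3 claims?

Claim 1 ($417): entire amount goes to the deductible. Traveler pays $417; OOP now $417.
Claim 2 ($431): entire amount goes to the deductible. Traveler pays $431; OOP now $848.
Claim 3 ($3787): $748 finishes the deductible; $3039 goes to coinsurance; traveler's 10% is $303.90. Cost to traveler: $1051.90. OOP to date $1899.90.
Summing the traveler's payments: $417 + $431 + $1051.90 = $1899.90.

$1899.90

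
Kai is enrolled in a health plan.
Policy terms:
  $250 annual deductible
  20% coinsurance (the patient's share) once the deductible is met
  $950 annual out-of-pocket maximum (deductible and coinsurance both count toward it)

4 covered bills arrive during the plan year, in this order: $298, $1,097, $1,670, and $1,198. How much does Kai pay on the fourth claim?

#1 ($298): $250 to deductible, leaving $48; patient's 20% is $9.60. Patient pays $259.60; OOP now $259.60.
#2 ($1,097): 20% coinsurance on $1,097 = $219.40. Patient owes $219.40 (running OOP $479).
#3 ($1,670): 20% coinsurance on $1,670 = $334. Patient pays $334; OOP now $813.
#4 ($1,198): 20% coinsurance on $1,198 = $239.60. OOP would hit $1,052.60 > $950, so the cap limits the patient to $950 − $813 = $137.

$137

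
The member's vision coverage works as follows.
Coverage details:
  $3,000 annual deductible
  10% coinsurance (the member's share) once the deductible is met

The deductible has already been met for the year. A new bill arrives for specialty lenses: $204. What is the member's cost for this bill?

The deductible is already satisfied, so the full bill goes to coinsurance.
Coinsurance: $204 × 10% = $20.40.

$20.40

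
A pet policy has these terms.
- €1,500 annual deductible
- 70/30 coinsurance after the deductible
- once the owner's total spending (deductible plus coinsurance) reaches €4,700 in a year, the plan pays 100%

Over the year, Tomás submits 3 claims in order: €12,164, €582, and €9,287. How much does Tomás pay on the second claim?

€0.80

Claim 1 (€12,164): €1,500 to deductible, leaving €10,664; owner's 30% is €3,199.20. Owner owes €4,699.20 (running OOP €4,699.20).
Claim 2 (€582): deductible met; 30% of €582 = €174.60. Adding that to €4,699.20 gives €4,873.80, past the €4,700 cap; owner pays only €4,700 − €4,699.20 = €0.80.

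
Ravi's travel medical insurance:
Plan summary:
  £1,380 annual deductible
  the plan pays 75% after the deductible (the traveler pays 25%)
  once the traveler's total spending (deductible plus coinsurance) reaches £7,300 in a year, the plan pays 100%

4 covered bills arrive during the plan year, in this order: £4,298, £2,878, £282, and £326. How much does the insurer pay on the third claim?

Bill 1, £4,298: £1,380 to deductible, leaving £2,918; coinsurance £2,918 × 25% = £729.50. Traveler owes £2,109.50 (running OOP £2,109.50). Plan pays £4,298 − £2,109.50 = £2,188.50.
Bill 2, £2,878: deductible met; 25% of £2,878 = £719.50. Traveler owes £719.50 (running OOP £2,829). Plan pays £2,878 − £719.50 = £2,158.50.
Bill 3, £282: deductible already satisfied, so traveler's share is 25% × £282 = £70.50. Traveler owes £70.50 (running OOP £2,899.50). Insurer: £282 − £70.50 = £211.50.

£211.50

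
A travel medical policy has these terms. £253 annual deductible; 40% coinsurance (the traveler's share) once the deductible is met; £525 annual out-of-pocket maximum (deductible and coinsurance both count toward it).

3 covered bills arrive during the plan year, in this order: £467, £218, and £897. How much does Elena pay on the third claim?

#1 (£467): deductible takes £253, £214 remains; 40% of £214 = £85.60. Traveler pays £338.60; OOP now £338.60.
#2 (£218): deductible met; 40% of £218 = £87.20. Traveler pays £87.20; OOP now £425.80.
#3 (£897): deductible met; 40% of £897 = £358.80. Adding that to £425.80 gives £784.60, past the £525 cap; traveler pays only £525 − £425.80 = £99.20.

£99.20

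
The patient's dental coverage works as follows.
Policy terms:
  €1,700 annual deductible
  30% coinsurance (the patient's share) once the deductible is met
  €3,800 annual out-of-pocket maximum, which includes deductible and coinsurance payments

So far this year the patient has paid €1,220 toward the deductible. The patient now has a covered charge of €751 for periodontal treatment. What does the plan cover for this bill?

Deductible still to meet: €1,700 − €1,220 = €480.
After the €480 deductible portion, €751 − €480 = €271 is subject to coinsurance.
Coinsurance: €271 × 30% = €81.30.
So the patient owes €480 + €81.30 = €561.30 before any cap.
Cumulative spending €1,220 + €561.30 = €1,781.30 stays under the €3,800 maximum.
Insurer pays the balance: €751 − €561.30 = €189.70.

€189.70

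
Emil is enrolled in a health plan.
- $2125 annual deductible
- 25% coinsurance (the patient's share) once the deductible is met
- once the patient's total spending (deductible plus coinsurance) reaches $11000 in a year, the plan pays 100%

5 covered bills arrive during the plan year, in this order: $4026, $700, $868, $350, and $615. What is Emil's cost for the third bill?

$217

Claim 1 — $4026: $2125 finishes the deductible; $1901 goes to coinsurance; patient's 25% is $475.25. Patient pays $2600.25; OOP now $2600.25.
Claim 2 — $700: deductible already satisfied, so patient's share is 25% × $700 = $175. Patient owes $175 (running OOP $2775.25).
Claim 3 — $868: deductible met; 25% of $868 = $217. Patient pays $217; OOP now $2992.25.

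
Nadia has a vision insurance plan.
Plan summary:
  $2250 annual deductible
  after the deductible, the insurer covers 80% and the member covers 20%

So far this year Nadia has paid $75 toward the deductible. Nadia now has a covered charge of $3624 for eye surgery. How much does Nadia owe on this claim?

Deductible still to meet: $2250 − $75 = $2175.
That leaves $3624 − $2175 = $1449 for coinsurance.
Coinsurance: $1449 × 20% = $289.80.
Member responsibility: $2175 + $289.80 = $2464.80.

$2464.80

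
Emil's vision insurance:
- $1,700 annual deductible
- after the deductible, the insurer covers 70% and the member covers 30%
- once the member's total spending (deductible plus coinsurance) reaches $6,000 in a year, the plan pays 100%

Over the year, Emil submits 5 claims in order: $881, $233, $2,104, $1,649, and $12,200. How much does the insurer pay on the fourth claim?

$1,154.30

Claim 1 ($881): entire amount goes to the deductible. Member pays $881; OOP now $881. Plan pays $881 − $881 = $0.
Claim 2 ($233): all of it applies to the deductible. Member owes $233 (running OOP $1,114). Insurer: $233 − $233 = $0.
Claim 3 ($2,104): $586 finishes the deductible; $1,518 goes to coinsurance; coinsurance $1,518 × 30% = $455.40. Member pays $1,041.40; OOP now $2,155.40. Insurer: $2,104 − $1,041.40 = $1,062.60.
Claim 4 ($1,649): deductible already satisfied, so member's share is 30% × $1,649 = $494.70. Member owes $494.70 (running OOP $2,650.10). Insurer: $1,649 − $494.70 = $1,154.30.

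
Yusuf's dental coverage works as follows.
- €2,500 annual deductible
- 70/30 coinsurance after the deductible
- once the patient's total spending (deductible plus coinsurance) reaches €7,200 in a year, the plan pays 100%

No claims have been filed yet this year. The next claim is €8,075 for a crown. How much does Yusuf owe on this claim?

€4,172.50

The full €2,500 deductible is still open; €2,500 of this bill applies to it.
That leaves €8,075 − €2,500 = €5,575 for coinsurance.
Coinsurance: €5,575 × 30% = €1,672.50.
That puts the patient's cost at €2,500 + €1,672.50 = €4,172.50 before any cap.
Year-to-date out-of-pocket becomes €0 + €4,172.50 = €4,172.50, still under the €7,200 maximum, so no cap applies.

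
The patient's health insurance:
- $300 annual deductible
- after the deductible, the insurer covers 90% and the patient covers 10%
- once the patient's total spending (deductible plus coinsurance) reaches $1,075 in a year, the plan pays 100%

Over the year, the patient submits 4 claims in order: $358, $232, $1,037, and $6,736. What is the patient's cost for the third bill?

Claim 1 ($358): $300 finishes the deductible; $58 goes to coinsurance; patient's 10% is $5.80. Cost to patient: $305.80. OOP to date $305.80.
Claim 2 ($232): 10% coinsurance on $232 = $23.20. Patient owes $23.20 (running OOP $329).
Claim 3 ($1,037): deductible met; 10% of $1,037 = $103.70. Cost to patient: $103.70. OOP to date $432.70.

$103.70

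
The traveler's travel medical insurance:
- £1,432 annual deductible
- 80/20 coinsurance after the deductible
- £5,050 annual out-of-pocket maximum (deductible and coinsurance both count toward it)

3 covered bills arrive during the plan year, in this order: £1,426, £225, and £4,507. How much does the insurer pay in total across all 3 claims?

Claim 1 — £1,426: entire amount goes to the deductible. Cost to traveler: £1,426. OOP to date £1,426. Insurer: £1,426 − £1,426 = £0.
Claim 2 — £225: deductible takes £6, £219 remains; coinsurance £219 × 20% = £43.80. Traveler pays £49.80; OOP now £1,475.80. Plan pays £225 − £49.80 = £175.20.
Claim 3 — £4,507: 20% coinsurance on £4,507 = £901.40. Traveler owes £901.40 (running OOP £2,377.20). Insurer: £4,507 − £901.40 = £3,605.60.
Insurer total: £0 + £175.20 + £3,605.60 = £3,780.80.

£3,780.80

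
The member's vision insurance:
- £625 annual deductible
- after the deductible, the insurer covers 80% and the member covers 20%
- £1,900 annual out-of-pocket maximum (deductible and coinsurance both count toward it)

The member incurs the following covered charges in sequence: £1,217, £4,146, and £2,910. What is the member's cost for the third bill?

Claim 1 — £1,217: £625 to deductible, leaving £592; member's 20% is £118.40. Member pays £743.40; OOP now £743.40.
Claim 2 — £4,146: deductible already satisfied, so member's share is 20% × £4,146 = £829.20. Cost to member: £829.20. OOP to date £1,572.60.
Claim 3 — £2,910: deductible already satisfied, so member's share is 20% × £2,910 = £582. OOP would hit £2,154.60 > £1,900, so the cap limits the member to £1,900 − £1,572.60 = £327.40.

£327.40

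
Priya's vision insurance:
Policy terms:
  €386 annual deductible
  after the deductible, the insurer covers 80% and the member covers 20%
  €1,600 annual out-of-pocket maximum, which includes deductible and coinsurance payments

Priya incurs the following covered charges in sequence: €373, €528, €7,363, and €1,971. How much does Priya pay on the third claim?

€1,111

#1 (€373): entire amount goes to the deductible. Member owes €373 (running OOP €373).
#2 (€528): €13 to deductible, leaving €515; coinsurance €515 × 20% = €103. Member pays €116; OOP now €489.
#3 (€7,363): deductible already satisfied, so member's share is 20% × €7,363 = €1,472.60. That would push OOP to €1,961.60, over the €1,600 cap, so member pays €1,600 − €489 = €1,111.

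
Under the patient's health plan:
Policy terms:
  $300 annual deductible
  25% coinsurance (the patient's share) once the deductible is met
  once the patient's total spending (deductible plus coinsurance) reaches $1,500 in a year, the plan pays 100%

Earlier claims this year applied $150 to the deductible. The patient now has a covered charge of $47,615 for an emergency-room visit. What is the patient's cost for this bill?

$150 of the $300 deductible is already met, leaving $150.
That leaves $47,615 − $150 = $47,465 for coinsurance.
Patient's 25% share of $47,465 is $11,866.25.
That puts the patient's cost at $150 + $11,866.25 = $12,016.25 before any cap.
That would bring total out-of-pocket to $12,166.25, past the $1,500 cap. The patient is capped at $1,500 − $150 = $1,350 on this claim.

$1,350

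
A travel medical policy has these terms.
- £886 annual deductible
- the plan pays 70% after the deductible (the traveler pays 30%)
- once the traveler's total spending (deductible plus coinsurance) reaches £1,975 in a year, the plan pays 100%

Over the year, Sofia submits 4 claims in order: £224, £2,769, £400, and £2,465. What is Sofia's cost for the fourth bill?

Bill 1, £224: all of it applies to the deductible. Traveler owes £224 (running OOP £224).
Bill 2, £2,769: £662 to deductible, leaving £2,107; traveler's 30% is £632.10. Cost to traveler: £1,294.10. OOP to date £1,518.10.
Bill 3, £400: deductible met; 30% of £400 = £120. Traveler owes £120 (running OOP £1,638.10).
Bill 4, £2,465: deductible already satisfied, so traveler's share is 30% × £2,465 = £739.50. Adding that to £1,638.10 gives £2,377.60, past the £1,975 cap; traveler pays only £1,975 − £1,638.10 = £336.90.

£336.90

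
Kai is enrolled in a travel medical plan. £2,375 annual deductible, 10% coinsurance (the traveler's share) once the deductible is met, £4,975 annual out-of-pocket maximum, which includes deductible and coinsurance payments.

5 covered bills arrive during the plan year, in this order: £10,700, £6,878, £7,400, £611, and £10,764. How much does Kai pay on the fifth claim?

£278.60

#1 (£10,700): £2,375 finishes the deductible; £8,325 goes to coinsurance; coinsurance £8,325 × 10% = £832.50. Cost to traveler: £3,207.50. OOP to date £3,207.50.
#2 (£6,878): deductible met; 10% of £6,878 = £687.80. Cost to traveler: £687.80. OOP to date £3,895.30.
#3 (£7,400): deductible met; 10% of £7,400 = £740. Traveler owes £740 (running OOP £4,635.30).
#4 (£611): 10% coinsurance on £611 = £61.10. Traveler pays £61.10; OOP now £4,696.40.
#5 (£10,764): 10% coinsurance on £10,764 = £1,076.40. OOP would hit £5,772.80 > £4,975, so the cap limits the traveler to £4,975 − £4,696.40 = £278.60.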